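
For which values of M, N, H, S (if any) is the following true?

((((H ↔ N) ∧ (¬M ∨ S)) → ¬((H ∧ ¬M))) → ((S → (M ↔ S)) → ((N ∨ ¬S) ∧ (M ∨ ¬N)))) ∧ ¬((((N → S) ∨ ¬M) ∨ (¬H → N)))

The conjunct ¬((((N → S) ∨ ¬M) ∨ (¬H → N))) is unsatisfiable on its own:
  N = True: this becomes ¬(((S ∨ ¬M) ∨ True)) = False.
  N = False: this becomes ¬((True ∨ H)) = False.
So the whole conjunction is unsatisfiable.

No satisfying assignment exists.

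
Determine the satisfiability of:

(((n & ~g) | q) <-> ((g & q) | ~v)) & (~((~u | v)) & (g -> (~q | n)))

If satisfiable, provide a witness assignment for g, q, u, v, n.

g=F, q=T, u=T, v=F, n=T

  ((n & ~g) | q) <-> ((g & q) | ~v) = True
    (n & ~g) | q = True
      n & ~g = True
        ~g = True
    (g & q) | ~v = True
      g & q = False
      ~v = True
  ~((~u | v)) & (g -> (~q | n)) = True
    ~((~u | v)) = True
      ~u | v = False
        ~u = False
    g -> (~q | n) = True
      ~q | n = True
        ~q = False
Both conjuncts True, so the formula holds.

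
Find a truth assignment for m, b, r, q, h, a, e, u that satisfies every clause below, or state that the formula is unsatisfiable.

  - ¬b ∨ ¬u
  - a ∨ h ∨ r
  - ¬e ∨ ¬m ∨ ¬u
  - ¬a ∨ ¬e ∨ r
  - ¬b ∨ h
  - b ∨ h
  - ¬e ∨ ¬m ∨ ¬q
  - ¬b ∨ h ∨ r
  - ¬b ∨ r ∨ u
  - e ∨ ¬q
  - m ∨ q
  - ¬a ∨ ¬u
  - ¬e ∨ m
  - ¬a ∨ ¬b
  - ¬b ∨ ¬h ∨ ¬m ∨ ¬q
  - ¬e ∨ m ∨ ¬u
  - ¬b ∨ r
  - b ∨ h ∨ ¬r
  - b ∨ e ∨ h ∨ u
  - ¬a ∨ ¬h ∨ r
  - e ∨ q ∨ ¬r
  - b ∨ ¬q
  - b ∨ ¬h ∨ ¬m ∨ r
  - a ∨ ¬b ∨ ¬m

Try m = False:
  (m ∨ q) forces q = True.
  (e ∨ ¬q) forces e = True.
  clause (¬e ∨ m) is falsified — backtrack.
So m = True.
Set b = False.
  then (b ∨ h) forces h = True.
  then (b ∨ ¬q) forces q = False.
  then (b ∨ ¬h ∨ ¬m ∨ r) forces r = True.
  then (e ∨ q ∨ ¬r) forces e = True.
  then (¬e ∨ ¬m ∨ ¬u) forces u = False.
Set a = False.
All clauses satisfied.

m = True; b = False; r = True; q = False; h = True; a = False; e = True; u = False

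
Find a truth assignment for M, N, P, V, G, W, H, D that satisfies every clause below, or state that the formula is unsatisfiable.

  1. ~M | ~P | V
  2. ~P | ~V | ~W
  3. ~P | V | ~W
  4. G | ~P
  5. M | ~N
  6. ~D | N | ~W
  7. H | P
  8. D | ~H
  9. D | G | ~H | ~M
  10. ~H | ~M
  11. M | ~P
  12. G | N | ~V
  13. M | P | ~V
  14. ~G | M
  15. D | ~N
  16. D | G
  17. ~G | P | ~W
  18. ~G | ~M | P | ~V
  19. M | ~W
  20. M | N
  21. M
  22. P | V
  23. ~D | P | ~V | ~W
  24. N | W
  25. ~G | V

M: True, N: True, P: True, V: True, G: True, W: False, H: False, D: True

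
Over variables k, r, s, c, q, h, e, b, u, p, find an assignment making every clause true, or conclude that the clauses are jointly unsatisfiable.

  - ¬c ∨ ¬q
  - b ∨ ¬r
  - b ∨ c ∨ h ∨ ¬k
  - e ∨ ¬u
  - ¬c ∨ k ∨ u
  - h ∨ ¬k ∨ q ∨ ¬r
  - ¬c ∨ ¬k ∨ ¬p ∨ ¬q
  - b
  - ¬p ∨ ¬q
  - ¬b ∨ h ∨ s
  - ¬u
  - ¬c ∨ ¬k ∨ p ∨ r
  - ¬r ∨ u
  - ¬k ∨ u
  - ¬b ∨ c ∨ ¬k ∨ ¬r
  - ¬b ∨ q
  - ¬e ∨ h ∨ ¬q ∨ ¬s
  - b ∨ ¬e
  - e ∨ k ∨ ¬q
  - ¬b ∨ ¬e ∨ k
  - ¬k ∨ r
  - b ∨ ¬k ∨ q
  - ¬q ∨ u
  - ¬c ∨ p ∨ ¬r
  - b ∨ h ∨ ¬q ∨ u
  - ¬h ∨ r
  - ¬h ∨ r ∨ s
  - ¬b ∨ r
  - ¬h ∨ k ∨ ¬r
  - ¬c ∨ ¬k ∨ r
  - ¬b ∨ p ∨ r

Unsatisfiable — no assignment works.

Case b = True:
  (¬u) forces u = False.
  (¬r ∨ u) forces r = False.
  Clause (¬b ∨ r) is falsified — contradiction.
Case b = False:
  Clause (b) is falsified — contradiction.
Both cases fail, so the formula is unsatisfiable.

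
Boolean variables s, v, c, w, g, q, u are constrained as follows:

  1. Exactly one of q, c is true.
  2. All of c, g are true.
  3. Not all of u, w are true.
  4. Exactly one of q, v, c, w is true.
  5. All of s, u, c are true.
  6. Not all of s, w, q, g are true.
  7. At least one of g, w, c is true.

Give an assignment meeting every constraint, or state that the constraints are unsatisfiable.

s = True; v = False; c = True; w = False; g = True; q = False; u = True

  (1) {q, c}: 1 true — exactly one ✓
  (2) {c, g}: all 2 true ✓
  (3) {u, w}: 1/2 true — not all ✓
  (4) {q, v, c, w}: 1 true — exactly one ✓
  (5) {s, u, c}: all 3 true ✓
  (6) {s, w, q, g}: 2/4 true — not all ✓
  (7) {g, w, c}: 2 true — at least one ✓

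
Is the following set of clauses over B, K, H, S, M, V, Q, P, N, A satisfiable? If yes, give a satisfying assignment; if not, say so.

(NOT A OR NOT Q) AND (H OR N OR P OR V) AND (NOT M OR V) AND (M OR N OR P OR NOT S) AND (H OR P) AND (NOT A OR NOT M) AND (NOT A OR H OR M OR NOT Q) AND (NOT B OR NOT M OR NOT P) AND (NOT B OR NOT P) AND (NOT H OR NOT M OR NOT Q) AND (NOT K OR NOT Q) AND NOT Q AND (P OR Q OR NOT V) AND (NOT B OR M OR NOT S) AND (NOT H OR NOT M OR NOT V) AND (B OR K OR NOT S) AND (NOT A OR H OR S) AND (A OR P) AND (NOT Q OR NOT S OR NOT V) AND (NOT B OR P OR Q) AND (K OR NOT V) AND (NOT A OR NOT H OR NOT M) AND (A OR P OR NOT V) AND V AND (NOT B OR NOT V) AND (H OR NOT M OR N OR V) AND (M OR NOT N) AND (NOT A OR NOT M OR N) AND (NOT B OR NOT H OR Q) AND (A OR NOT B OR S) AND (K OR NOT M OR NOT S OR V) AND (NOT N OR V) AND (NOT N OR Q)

B=F, K=T, H=F, S=F, M=T, V=T, Q=F, P=T, N=F, A=F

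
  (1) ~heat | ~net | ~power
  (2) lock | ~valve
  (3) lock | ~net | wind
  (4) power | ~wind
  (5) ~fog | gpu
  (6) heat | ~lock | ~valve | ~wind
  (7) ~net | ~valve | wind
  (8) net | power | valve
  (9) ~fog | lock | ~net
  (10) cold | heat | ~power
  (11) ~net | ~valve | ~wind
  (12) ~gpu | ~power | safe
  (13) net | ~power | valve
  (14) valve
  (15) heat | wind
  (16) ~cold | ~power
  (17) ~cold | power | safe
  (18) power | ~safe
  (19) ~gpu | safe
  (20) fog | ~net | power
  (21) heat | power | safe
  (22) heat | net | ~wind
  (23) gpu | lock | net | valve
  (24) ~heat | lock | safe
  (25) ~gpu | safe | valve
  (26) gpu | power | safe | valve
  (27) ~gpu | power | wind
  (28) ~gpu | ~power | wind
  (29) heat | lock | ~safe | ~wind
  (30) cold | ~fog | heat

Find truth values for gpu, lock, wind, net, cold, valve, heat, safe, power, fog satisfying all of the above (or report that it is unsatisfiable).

gpu = False, lock = True, wind = False, net = False, cold = False, valve = True, heat = True, safe = True, power = True, fog = False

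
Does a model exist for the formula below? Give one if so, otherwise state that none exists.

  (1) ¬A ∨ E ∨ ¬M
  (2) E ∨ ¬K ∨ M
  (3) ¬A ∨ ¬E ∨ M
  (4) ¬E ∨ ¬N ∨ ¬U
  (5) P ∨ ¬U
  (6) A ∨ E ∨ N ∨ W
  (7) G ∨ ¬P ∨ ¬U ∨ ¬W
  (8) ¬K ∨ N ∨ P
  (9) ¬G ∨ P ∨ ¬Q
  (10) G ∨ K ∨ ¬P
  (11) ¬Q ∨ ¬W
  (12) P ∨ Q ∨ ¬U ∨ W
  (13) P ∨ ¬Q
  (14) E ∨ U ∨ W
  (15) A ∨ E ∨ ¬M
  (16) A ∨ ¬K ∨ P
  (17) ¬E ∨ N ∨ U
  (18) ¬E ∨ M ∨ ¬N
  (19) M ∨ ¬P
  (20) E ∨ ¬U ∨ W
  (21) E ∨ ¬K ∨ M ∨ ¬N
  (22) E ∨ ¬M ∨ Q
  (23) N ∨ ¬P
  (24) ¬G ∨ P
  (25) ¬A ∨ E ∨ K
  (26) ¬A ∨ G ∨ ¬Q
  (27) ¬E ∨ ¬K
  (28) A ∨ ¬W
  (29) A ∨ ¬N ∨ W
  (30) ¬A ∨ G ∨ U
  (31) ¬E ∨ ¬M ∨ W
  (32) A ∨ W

Set M = True.
Set P = True.
  then (N ∨ ¬P) forces N = True.
Try U = True:
  (¬E ∨ ¬N ∨ ¬U) forces E = False.
  (¬A ∨ E ∨ ¬M) forces A = False.
  clause (A ∨ E ∨ ¬M) is falsified — backtrack.
So U = False.
Set E = True.
  then (¬E ∨ ¬K) forces K = False.
  then (¬E ∨ ¬M ∨ W) forces W = True.
  then (G ∨ K ∨ ¬P) forces G = True.
  then (¬Q ∨ ¬W) forces Q = False.
  then (A ∨ ¬W) forces A = True.
All clauses satisfied.

M = True, P = True, N = True, U = False, E = True, Q = False, G = True, W = True, A = True, K = False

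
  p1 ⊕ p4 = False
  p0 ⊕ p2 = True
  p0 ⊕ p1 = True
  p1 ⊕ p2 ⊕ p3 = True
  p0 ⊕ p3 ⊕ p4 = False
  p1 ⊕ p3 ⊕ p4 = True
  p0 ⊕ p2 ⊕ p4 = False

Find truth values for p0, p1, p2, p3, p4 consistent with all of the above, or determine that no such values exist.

p0=F, p1=T, p2=T, p3=T, p4=T

p1 ⊕ p4 = T ⊕ T = False ✓
p0 ⊕ p2 = F ⊕ T = True ✓
p0 ⊕ p1 = F ⊕ T = True ✓
p1 ⊕ p2 ⊕ p3 = T ⊕ T ⊕ T = True ✓
p0 ⊕ p3 ⊕ p4 = F ⊕ T ⊕ T = False ✓
p1 ⊕ p3 ⊕ p4 = T ⊕ T ⊕ T = True ✓
p0 ⊕ p2 ⊕ p4 = F ⊕ T ⊕ T = False ✓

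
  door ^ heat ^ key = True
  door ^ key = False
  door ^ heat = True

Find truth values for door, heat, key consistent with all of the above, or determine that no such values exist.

door: False, heat: True, key: False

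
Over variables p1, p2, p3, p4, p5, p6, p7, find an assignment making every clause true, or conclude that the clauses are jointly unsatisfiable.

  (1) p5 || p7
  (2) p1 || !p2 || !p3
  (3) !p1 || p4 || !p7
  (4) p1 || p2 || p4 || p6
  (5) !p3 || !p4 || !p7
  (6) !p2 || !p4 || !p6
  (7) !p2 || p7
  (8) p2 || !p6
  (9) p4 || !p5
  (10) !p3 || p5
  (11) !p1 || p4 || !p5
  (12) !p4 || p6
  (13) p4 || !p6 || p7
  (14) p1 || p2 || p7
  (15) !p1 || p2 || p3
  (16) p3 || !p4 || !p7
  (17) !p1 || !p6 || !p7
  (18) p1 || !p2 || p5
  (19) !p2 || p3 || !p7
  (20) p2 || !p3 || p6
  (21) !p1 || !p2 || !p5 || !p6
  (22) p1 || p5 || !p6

Case p4 = True:
  (!p4 || p6) forces p6 = True.
  (!p2 || !p4 || !p6) forces p2 = False.
  Clause (p2 || !p6) is falsified — contradiction.
Case p4 = False:
  (p4 || !p5) forces p5 = False.
  (p5 || p7) forces p7 = True.
  (!p1 || p4 || !p7) forces p1 = False.
  (!p3 || p5) forces p3 = False.
  (p1 || !p2 || p5) forces p2 = False.
  (p1 || p2 || p4 || p6) forces p6 = True.
  Clause (p2 || !p6) is falsified — contradiction.
Both cases fail, so the formula is unsatisfiable.

Unsatisfiable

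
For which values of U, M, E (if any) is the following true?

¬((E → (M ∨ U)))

U = False, M = False, E = True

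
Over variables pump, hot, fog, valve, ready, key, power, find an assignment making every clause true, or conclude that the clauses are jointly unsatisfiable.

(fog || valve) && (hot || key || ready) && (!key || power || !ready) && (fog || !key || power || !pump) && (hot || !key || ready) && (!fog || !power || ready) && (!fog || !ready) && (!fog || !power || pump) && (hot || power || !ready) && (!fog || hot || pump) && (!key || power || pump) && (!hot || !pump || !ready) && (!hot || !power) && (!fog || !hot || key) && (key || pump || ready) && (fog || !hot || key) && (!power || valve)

Set pump = True.
Set hot = True.
  then (!hot || !pump || !ready) forces ready = False.
  then (!hot || !power) forces power = False.
Try fog = False:
  (fog || valve) forces valve = True.
  (fog || !key || power || !pump) forces key = False.
  clause (fog || !hot || key) is falsified — backtrack.
So fog = True.
  then (!fog || !hot || key) forces key = True.
Set valve = False.
All clauses satisfied.

pump=T, hot=T, fog=T, valve=F, ready=F, key=T, power=F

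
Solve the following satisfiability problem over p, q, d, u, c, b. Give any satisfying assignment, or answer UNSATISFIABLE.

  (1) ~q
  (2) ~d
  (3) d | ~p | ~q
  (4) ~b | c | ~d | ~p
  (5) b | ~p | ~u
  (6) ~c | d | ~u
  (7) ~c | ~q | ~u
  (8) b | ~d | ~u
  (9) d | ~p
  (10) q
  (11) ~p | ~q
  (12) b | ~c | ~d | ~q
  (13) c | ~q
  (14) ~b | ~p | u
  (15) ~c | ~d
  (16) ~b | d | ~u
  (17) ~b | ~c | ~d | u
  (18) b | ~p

UNSATISFIABLE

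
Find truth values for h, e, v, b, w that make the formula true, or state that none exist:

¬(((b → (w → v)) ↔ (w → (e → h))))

h = False, e = False, v = False, b = True, w = True

  ¬(((b → (w → v)) ↔ (w → (e → h)))) = True
    (b → (w → v)) ↔ (w → (e → h)) = False
      b → (w → v) = False
        w → v = False
      w → (e → h) = True
        e → h = True
The formula evaluates to True.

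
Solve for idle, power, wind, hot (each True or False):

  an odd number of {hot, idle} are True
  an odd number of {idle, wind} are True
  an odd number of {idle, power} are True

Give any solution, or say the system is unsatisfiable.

idle: False; power: True; wind: True; hot: True

{hot, idle}: 1 true → odd ✓
{idle, wind}: 1 true → odd ✓
{idle, power}: 1 true → odd ✓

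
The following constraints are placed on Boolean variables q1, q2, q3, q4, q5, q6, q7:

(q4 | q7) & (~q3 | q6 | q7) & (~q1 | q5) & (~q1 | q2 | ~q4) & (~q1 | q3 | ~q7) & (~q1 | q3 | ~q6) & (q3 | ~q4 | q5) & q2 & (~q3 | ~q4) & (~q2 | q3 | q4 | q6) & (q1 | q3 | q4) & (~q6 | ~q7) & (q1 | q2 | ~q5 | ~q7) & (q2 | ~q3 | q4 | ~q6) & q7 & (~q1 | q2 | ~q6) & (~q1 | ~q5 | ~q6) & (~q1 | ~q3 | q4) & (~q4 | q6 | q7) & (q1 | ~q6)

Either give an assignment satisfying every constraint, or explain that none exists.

Unit clause (q2) forces q2 = True.
Unit clause (q7) forces q7 = True.
In (~q6 | ~q7) only ~q6 is left, so q6 = False.
Try q1 = True:
  (~q1 | q5) forces q5 = True.
  (~q1 | q3 | ~q7) forces q3 = True.
  (~q3 | ~q4) forces q4 = False.
  clause (~q1 | ~q3 | q4) is falsified — backtrack.
So q1 = False.
Set q3 = True.
  then (~q3 | ~q4) forces q4 = False.
Set q5 = True.
All clauses satisfied.

q1: False, q2: True, q3: True, q4: False, q5: True, q6: False, q7: True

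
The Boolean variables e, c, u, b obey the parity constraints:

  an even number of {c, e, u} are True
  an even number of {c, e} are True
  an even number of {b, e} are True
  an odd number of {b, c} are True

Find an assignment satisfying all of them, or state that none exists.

UNSATISFIABLE

Adding constraints 2, 3, 4 mod 2: every variable appears an even number of times on the left, so the left side is 0.
But the right sides sum to 1 (mod 2). 0 ≠ 1 — the system is inconsistent.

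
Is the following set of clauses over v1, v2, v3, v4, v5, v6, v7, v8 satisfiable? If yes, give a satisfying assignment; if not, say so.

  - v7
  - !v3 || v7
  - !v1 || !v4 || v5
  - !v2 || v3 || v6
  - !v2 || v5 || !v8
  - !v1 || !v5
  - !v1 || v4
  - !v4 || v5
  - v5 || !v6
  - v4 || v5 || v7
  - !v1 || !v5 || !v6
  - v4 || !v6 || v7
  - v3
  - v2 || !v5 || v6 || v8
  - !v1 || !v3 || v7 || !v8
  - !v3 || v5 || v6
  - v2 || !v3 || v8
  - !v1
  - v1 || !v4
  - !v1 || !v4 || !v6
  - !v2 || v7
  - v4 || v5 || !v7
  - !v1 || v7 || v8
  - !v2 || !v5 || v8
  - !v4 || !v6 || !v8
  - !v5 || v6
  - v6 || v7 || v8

v1 = False, v2 = True, v3 = True, v4 = False, v5 = True, v6 = True, v7 = True, v8 = True

Unit clause (v7) forces v7 = True.
Unit clause (v3) forces v3 = True.
Unit clause (!v1) forces v1 = False.
In (v1 || !v4) only !v4 is left, so v4 = False.
In (v4 || v5 || !v7) only v5 is left, so v5 = True.
In (!v5 || v6) only v6 is left, so v6 = True.
Set v2 = True.
  then (!v2 || !v5 || v8) forces v8 = True.
All clauses satisfied.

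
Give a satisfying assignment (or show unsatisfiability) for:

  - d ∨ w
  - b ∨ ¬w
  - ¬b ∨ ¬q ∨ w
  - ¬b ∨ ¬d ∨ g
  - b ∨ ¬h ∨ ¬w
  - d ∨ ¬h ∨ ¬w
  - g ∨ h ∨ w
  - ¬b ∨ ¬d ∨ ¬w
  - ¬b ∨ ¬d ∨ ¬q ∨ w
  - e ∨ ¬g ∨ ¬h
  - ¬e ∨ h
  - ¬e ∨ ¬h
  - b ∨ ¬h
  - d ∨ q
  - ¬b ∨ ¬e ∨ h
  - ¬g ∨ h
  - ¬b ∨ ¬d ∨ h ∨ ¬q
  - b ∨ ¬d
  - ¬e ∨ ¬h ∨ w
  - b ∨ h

Try b = False:
  (b ∨ ¬w) forces w = False.
  (d ∨ w) forces d = True.
  clause (b ∨ ¬d) is falsified — backtrack.
So b = True.
Set d = False.
  then (d ∨ w) forces w = True.
  then (d ∨ ¬h ∨ ¬w) forces h = False.
  then (¬e ∨ h) forces e = False.
  then (d ∨ q) forces q = True.
  then (¬g ∨ h) forces g = False.
All clauses satisfied.

b = True, d = False, e = False, q = True, h = False, g = False, w = True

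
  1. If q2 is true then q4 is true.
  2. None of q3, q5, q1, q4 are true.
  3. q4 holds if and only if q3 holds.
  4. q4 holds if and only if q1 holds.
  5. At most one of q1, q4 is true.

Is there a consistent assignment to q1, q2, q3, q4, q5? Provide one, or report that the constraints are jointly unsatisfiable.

q1 = False, q2 = False, q3 = False, q4 = False, q5 = False

  (1) q2=F ⇒ q4: vacuous ✓
  (2) {q3, q5, q1, q4}: 0 true — none ✓
  (3) q4=F, q3=F — same ✓
  (4) q4=F, q1=F — same ✓
  (5) {q1, q4}: 0 true — at most one ✓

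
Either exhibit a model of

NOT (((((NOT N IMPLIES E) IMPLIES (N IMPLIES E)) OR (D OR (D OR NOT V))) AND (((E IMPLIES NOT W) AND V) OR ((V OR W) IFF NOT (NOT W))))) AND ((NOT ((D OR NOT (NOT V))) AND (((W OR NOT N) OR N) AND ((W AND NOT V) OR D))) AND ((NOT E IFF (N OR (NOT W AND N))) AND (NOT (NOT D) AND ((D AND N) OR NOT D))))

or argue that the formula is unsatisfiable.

The formula is unsatisfiable.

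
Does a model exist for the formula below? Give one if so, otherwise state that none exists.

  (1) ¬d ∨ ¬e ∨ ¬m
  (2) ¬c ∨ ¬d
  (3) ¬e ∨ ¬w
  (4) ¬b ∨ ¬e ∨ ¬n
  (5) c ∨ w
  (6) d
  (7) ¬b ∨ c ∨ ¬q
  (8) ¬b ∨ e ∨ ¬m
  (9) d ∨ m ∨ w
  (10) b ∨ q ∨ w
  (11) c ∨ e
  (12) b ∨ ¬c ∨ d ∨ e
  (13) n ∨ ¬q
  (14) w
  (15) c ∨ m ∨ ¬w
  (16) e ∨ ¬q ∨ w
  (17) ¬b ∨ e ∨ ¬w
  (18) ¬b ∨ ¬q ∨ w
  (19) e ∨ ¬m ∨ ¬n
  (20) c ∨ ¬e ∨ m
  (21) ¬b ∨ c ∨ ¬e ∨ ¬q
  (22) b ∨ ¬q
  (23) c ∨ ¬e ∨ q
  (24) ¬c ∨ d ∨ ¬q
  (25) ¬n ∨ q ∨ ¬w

The formula is unsatisfiable.

Case e = True:
  (¬e ∨ ¬w) forces w = False.
  Clause (w) is falsified — contradiction.
Case e = False:
  (d) forces d = True.
  (¬c ∨ ¬d) forces c = False.
  Clause (c ∨ e) is falsified — contradiction.
Both cases fail, so the formula is unsatisfiable.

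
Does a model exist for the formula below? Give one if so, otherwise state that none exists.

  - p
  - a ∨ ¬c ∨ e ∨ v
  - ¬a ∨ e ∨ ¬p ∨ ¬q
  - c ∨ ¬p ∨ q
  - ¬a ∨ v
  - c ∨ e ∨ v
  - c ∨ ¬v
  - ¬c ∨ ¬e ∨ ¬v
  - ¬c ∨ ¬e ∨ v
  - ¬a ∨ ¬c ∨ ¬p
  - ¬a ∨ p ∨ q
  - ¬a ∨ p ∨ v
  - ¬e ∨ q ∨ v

p = True, e = True, v = False, q = True, a = False, c = False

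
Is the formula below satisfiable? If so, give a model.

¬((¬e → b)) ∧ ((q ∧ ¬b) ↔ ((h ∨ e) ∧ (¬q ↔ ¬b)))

q=F, b=F, h=F, e=F

  ¬((¬e → b)) = True
    ¬e → b = False
      ¬e = True
  (q ∧ ¬b) ↔ ((h ∨ e) ∧ (¬q ↔ ¬b)) = True
    q ∧ ¬b = False
      ¬b = True
    (h ∨ e) ∧ (¬q ↔ ¬b) = False
      h ∨ e = False
      ¬q ↔ ¬b = True
        ¬q = True
        ¬b = True
Both conjuncts True, so the formula holds.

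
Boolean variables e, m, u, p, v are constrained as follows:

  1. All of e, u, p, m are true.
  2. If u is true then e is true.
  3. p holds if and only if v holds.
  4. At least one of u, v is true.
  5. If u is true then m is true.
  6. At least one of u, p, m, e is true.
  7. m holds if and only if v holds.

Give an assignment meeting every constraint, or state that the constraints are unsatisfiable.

e = True; m = True; u = True; p = True; v = True

  (1) {e, u, p, m}: all 4 true ✓
  (2) u=T ⇒ e: T ✓
  (3) p=T, v=T — same ✓
  (4) {u, v}: 2 true — at least one ✓
  (5) u=T ⇒ m: T ✓
  (6) {u, p, m, e}: 4 true — at least one ✓
  (7) m=T, v=T — same ✓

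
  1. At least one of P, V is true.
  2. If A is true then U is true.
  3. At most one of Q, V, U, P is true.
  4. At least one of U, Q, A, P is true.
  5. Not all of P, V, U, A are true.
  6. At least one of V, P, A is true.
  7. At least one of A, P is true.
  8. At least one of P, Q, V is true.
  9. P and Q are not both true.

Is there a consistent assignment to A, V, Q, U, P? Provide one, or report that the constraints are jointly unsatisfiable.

A = False; V = False; Q = False; U = False; P = True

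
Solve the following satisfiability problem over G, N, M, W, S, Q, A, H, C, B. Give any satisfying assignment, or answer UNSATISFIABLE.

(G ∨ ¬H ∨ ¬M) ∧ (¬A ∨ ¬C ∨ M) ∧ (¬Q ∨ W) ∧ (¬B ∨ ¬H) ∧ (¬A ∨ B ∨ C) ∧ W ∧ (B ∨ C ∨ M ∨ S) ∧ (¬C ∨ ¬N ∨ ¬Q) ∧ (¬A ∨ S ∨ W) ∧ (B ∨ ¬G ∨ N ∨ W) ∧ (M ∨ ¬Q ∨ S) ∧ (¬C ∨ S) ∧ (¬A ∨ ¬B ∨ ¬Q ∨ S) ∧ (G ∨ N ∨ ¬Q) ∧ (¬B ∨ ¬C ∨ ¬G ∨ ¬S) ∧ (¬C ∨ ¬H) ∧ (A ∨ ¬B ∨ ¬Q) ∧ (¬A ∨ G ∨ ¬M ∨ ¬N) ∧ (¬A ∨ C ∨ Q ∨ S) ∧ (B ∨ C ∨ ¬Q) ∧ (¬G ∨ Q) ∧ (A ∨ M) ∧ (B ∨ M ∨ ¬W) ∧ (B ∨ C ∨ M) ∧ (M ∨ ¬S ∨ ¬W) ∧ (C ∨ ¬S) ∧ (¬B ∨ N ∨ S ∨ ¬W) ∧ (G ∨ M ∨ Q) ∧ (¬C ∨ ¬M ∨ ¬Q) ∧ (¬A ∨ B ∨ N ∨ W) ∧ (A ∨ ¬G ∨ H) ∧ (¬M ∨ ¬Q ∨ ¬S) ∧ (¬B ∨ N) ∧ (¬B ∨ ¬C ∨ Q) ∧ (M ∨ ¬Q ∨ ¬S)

Unit clause (W) forces W = True.
Set G = False.
Set N = True.
Set M = True.
  then (G ∨ ¬H ∨ ¬M) forces H = False.
  then (¬A ∨ G ∨ ¬M ∨ ¬N) forces A = False.
Set S = False.
  then (¬C ∨ S) forces C = False.
Try Q = True:
  (A ∨ ¬B ∨ ¬Q) forces B = False.
  clause (B ∨ C ∨ ¬Q) is falsified — backtrack.
So Q = False.
Set B = False.
All clauses satisfied.

G: False, N: True, M: True, W: True, S: False, Q: False, A: False, H: False, C: False, B: False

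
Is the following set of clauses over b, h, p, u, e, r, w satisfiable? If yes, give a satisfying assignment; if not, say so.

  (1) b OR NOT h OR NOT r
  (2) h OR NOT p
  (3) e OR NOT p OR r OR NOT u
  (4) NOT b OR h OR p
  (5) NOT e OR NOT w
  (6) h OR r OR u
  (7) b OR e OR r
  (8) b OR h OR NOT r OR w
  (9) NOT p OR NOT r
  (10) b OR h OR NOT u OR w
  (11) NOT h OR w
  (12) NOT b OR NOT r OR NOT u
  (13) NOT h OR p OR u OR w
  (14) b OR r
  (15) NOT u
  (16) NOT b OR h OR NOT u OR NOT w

Unit clause (NOT u) forces u = False.
Set b = True.
Try h = False:
  (h OR NOT p) forces p = False.
  clause (NOT b OR h OR p) is falsified — backtrack.
So h = True.
  then (NOT h OR w) forces w = True.
  then (NOT e OR NOT w) forces e = False.
Set p = True.
  then (NOT p OR NOT r) forces r = False.
All clauses satisfied.

b = True; h = True; p = True; u = False; e = False; r = False; w = True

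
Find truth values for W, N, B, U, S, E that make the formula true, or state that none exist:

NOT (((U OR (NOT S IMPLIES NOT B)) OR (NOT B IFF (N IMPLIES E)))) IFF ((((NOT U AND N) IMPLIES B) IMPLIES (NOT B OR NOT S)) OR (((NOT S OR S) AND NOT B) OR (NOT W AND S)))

W=T, N=F, B=T, U=F, S=F, E=F

  NOT (((U OR (NOT S IMPLIES NOT B)) OR (NOT B IFF (N IMPLIES E)))) IFF ((((NOT U AND N) IMPLIES B) IMPLIES (NOT B OR NOT S)) OR (((NOT S OR S) AND NOT B) OR (NOT W AND S))) = True
    NOT (((U OR (NOT S IMPLIES NOT B)) OR (NOT B IFF (N IMPLIES E)))) = True
      (U OR (NOT S IMPLIES NOT B)) OR (NOT B IFF (N IMPLIES E)) = False
        U OR (NOT S IMPLIES NOT B) = False
          NOT S IMPLIES NOT B = False
            NOT S = True
            NOT B = False
        NOT B IFF (N IMPLIES E) = False
          NOT B = False
          N IMPLIES E = True
    (((NOT U AND N) IMPLIES B) IMPLIES (NOT B OR NOT S)) OR (((NOT S OR S) AND NOT B) OR (NOT W AND S)) = True
      ((NOT U AND N) IMPLIES B) IMPLIES (NOT B OR NOT S) = True
        (NOT U AND N) IMPLIES B = True
          NOT U AND N = False
            NOT U = True
        NOT B OR NOT S = True
          NOT B = False
          NOT S = True
      ((NOT S OR S) AND NOT B) OR (NOT W AND S) = False
        (NOT S OR S) AND NOT B = False
          NOT S OR S = True
            NOT S = True
          NOT B = False
        NOT W AND S = False
          NOT W = False
The formula evaluates to True.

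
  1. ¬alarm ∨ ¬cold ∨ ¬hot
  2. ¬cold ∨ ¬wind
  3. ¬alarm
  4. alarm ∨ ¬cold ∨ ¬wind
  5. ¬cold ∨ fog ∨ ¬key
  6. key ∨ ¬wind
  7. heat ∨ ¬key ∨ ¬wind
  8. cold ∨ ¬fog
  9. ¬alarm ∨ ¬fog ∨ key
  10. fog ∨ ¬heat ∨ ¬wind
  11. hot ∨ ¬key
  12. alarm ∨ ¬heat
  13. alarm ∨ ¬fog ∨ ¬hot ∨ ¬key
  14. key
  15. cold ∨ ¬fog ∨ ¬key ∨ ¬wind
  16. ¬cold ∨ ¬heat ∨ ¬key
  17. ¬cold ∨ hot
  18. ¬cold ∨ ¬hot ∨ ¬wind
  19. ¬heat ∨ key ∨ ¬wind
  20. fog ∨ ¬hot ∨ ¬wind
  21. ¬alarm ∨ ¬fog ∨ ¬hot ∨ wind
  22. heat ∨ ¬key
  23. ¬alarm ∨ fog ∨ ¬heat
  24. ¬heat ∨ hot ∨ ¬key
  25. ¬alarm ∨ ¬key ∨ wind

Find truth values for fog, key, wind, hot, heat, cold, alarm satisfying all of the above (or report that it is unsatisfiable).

Unsatisfiable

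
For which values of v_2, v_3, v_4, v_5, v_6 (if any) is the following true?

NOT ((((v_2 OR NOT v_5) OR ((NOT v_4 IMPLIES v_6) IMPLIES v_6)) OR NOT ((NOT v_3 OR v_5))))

v_2=F; v_3=T; v_4=T; v_5=T; v_6=F

  NOT ((((v_2 OR NOT v_5) OR ((NOT v_4 IMPLIES v_6) IMPLIES v_6)) OR NOT ((NOT v_3 OR v_5)))) = True
    ((v_2 OR NOT v_5) OR ((NOT v_4 IMPLIES v_6) IMPLIES v_6)) OR NOT ((NOT v_3 OR v_5)) = False
      (v_2 OR NOT v_5) OR ((NOT v_4 IMPLIES v_6) IMPLIES v_6) = False
        v_2 OR NOT v_5 = False
          NOT v_5 = False
        (NOT v_4 IMPLIES v_6) IMPLIES v_6 = False
          NOT v_4 IMPLIES v_6 = True
            NOT v_4 = False
      NOT ((NOT v_3 OR v_5)) = False
        NOT v_3 OR v_5 = True
          NOT v_3 = False
The formula evaluates to True.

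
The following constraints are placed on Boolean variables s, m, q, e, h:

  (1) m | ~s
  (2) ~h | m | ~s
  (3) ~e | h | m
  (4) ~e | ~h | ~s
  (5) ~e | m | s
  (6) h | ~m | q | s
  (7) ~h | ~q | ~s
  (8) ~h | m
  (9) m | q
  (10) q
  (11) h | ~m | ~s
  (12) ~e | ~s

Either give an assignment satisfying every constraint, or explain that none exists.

Unit clause (q) forces q = True.
Try s = True:
  (m | ~s) forces m = True.
  (~h | ~q | ~s) forces h = False.
  clause (h | ~m | ~s) is falsified — backtrack.
So s = False.
Set m = True.
Set e = True.
Set h = False.
All clauses satisfied.

s = False, m = True, q = True, e = True, h = False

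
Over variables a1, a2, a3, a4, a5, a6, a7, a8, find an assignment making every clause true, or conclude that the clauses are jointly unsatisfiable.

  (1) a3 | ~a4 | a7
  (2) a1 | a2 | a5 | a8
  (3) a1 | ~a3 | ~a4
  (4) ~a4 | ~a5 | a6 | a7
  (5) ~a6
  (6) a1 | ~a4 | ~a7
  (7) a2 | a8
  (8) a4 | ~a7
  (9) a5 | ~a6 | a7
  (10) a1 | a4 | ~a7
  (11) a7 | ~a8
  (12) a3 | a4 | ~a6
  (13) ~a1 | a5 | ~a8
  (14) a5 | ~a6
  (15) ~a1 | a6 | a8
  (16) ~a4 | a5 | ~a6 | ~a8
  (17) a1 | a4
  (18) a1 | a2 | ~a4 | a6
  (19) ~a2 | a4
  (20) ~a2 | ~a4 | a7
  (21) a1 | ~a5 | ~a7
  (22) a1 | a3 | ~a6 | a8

a1 = True, a2 = True, a3 = False, a4 = True, a5 = True, a6 = False, a7 = True, a8 = True

Unit clause (~a6) forces a6 = False.
Try a1 = False:
  (a1 | a4) forces a4 = True.
  (a1 | ~a3 | ~a4) forces a3 = False.
  (a3 | ~a4 | a7) forces a7 = True.
  clause (a1 | ~a4 | ~a7) is falsified — backtrack.
So a1 = True.
  then (~a1 | a6 | a8) forces a8 = True.
  then (a7 | ~a8) forces a7 = True.
  then (~a1 | a5 | ~a8) forces a5 = True.
  then (a4 | ~a7) forces a4 = True.
Set a2 = True.
Set a3 = False.
All clauses satisfied.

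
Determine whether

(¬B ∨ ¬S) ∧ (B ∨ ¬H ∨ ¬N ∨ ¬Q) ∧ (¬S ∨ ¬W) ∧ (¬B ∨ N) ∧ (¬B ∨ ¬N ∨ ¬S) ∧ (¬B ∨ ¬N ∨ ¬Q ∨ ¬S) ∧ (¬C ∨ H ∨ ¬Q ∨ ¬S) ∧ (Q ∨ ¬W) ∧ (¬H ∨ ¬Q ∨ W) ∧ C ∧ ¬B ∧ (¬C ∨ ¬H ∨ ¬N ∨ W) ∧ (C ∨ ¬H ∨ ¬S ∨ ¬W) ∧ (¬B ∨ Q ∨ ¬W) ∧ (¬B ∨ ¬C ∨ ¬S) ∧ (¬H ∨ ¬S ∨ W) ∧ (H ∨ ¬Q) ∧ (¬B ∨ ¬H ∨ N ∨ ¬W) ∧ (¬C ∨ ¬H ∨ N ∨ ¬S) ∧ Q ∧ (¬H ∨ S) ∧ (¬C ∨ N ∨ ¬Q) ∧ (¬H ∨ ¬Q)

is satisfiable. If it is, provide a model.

No satisfying assignment exists.

Case Q = True:
  (C) forces C = True.
  (¬B) forces B = False.
  (H ∨ ¬Q) forces H = True.
  Clause (¬H ∨ ¬Q) is falsified — contradiction.
Case Q = False:
  Clause (Q) is falsified — contradiction.
Both cases fail, so the formula is unsatisfiable.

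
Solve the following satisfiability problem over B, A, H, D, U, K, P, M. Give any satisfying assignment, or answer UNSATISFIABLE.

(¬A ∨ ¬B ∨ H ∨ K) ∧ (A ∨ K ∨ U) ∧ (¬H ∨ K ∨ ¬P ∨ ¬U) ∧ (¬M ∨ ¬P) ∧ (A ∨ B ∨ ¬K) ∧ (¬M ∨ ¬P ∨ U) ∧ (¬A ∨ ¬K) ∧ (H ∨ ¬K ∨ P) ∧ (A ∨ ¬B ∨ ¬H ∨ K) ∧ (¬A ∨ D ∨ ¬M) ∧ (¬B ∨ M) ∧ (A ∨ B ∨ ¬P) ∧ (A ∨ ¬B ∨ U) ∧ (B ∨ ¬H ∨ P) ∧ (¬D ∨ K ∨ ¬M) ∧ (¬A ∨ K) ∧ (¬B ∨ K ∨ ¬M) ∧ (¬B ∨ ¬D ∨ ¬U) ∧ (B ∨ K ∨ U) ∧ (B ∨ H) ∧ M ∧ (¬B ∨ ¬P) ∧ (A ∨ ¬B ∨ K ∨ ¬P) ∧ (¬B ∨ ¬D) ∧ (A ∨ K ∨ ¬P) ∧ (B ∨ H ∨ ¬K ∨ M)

Unit clause (M) forces M = True.
In (¬M ∨ ¬P) only ¬P is left, so P = False.
Try B = False:
  (B ∨ ¬H ∨ P) forces H = False.
  clause (B ∨ H) is falsified — backtrack.
So B = True.
  then (¬B ∨ K ∨ ¬M) forces K = True.
  then (¬B ∨ ¬D) forces D = False.
  then (¬A ∨ ¬K) forces A = False.
  then (H ∨ ¬K ∨ P) forces H = True.
  then (A ∨ ¬B ∨ U) forces U = True.
All clauses satisfied.

B=T, A=F, H=T, D=F, U=T, K=T, P=F, M=T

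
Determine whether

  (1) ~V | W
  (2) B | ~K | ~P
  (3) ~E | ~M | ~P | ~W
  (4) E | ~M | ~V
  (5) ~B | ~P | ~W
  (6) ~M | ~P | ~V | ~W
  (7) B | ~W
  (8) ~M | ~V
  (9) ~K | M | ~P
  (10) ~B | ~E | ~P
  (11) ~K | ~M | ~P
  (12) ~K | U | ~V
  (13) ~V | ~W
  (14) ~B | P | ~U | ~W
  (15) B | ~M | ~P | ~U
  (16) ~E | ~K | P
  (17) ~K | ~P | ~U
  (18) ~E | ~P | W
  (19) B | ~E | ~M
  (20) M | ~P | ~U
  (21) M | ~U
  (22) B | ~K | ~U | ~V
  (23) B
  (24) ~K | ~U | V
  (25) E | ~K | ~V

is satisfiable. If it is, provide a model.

Unit clause (B) forces B = True.
Set U = False.
Set M = False.
Set P = False.
Try V = True:
  (~V | W) forces W = True.
  clause (~V | ~W) is falsified — backtrack.
So V = False.
Set K = True.
  then (~E | ~K | P) forces E = False.
Set W = True.
All clauses satisfied.

U: False; M: False; P: False; V: False; K: True; E: False; B: True; W: True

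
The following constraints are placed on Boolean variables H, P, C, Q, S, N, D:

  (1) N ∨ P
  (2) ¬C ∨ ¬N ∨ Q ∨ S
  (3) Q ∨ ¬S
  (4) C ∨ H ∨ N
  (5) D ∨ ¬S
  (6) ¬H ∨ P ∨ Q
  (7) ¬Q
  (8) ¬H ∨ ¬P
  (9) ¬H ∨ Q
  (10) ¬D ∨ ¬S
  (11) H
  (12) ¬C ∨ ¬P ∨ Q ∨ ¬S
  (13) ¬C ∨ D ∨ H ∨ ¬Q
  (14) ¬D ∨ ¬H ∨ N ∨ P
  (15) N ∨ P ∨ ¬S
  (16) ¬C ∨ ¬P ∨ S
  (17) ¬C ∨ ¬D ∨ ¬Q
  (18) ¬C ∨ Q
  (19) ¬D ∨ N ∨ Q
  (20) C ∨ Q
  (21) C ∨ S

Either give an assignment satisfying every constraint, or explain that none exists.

Case H = True:
  (¬Q) forces Q = False.
  Clause (¬H ∨ Q) is falsified — contradiction.
Case H = False:
  Clause (H) is falsified — contradiction.
Both cases fail, so the formula is unsatisfiable.

No satisfying assignment exists.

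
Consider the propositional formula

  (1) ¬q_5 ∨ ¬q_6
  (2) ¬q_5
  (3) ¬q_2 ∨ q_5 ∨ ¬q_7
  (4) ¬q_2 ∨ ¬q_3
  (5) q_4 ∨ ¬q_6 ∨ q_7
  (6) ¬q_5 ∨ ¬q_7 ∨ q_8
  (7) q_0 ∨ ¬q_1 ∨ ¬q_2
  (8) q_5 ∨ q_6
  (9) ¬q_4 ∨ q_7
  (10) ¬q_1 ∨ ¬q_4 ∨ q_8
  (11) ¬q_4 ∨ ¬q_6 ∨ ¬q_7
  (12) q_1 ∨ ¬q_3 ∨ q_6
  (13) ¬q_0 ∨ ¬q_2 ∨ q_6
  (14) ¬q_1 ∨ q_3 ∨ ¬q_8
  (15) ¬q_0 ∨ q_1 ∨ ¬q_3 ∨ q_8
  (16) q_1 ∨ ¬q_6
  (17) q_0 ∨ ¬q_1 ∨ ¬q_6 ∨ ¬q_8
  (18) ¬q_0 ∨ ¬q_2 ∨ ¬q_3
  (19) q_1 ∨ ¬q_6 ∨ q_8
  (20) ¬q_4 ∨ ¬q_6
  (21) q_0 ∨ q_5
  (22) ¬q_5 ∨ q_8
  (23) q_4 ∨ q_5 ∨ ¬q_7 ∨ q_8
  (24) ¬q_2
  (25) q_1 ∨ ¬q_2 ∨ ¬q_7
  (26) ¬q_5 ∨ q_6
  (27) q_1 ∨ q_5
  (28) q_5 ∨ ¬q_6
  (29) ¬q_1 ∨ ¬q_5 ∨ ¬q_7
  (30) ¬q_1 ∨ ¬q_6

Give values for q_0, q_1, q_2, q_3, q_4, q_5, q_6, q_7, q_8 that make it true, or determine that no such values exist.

Unsatisfiable — no assignment works.

Case q_5 = True:
  Clause (¬q_5) is falsified — contradiction.
Case q_5 = False:
  (q_5 ∨ q_6) forces q_6 = True.
  Clause (q_5 ∨ ¬q_6) is falsified — contradiction.
Both cases fail, so the formula is unsatisfiable.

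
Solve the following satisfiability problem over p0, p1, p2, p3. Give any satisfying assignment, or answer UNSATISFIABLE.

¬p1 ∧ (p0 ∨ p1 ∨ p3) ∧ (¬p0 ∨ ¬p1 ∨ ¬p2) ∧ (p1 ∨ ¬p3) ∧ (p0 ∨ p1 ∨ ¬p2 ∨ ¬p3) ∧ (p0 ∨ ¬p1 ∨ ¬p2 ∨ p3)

Unit clause (¬p1) forces p1 = False.
In (p1 ∨ ¬p3) only ¬p3 is left, so p3 = False.
In (p0 ∨ p1 ∨ p3) only p0 is left, so p0 = True.
Set p2 = True.
Check each clause:
  (¬p1): ¬p1 holds.
  (p0 ∨ p1 ∨ p3): p0 holds.
  (¬p0 ∨ ¬p1 ∨ ¬p2): ¬p1 holds.
  (p1 ∨ ¬p3): ¬p3 holds.
  (p0 ∨ p1 ∨ ¬p2 ∨ ¬p3): p0 holds.
  (p0 ∨ ¬p1 ∨ ¬p2 ∨ p3): p0 holds.
All clauses satisfied.

p0 = True, p1 = False, p2 = True, p3 = False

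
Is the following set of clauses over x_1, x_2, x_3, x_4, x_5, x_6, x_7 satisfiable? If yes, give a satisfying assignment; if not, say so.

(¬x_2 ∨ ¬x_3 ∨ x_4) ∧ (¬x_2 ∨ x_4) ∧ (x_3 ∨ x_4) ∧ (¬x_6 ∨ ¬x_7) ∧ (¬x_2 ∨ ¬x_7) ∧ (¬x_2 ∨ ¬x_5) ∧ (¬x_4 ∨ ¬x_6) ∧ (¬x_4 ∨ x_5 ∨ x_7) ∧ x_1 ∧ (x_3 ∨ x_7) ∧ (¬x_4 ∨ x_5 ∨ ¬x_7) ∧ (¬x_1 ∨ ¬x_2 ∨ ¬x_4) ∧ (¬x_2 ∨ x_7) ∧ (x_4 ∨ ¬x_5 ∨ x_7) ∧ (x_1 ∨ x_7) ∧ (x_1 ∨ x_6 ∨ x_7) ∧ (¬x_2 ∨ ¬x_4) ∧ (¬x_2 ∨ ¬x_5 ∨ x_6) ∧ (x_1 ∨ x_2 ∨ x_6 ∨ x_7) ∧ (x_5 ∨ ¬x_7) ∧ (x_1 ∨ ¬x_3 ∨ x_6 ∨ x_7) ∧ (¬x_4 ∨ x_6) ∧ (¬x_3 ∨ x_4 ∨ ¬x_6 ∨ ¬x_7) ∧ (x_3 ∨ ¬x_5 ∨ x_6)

x_1 = True; x_2 = False; x_3 = True; x_4 = False; x_5 = False; x_6 = False; x_7 = False

Unit clause (x_1) forces x_1 = True.
Set x_2 = False.
Try x_3 = False:
  (x_3 ∨ x_4) forces x_4 = True.
  (¬x_4 ∨ ¬x_6) forces x_6 = False.
  clause (¬x_4 ∨ x_6) is falsified — backtrack.
So x_3 = True.
Try x_4 = True:
  (¬x_4 ∨ ¬x_6) forces x_6 = False.
  clause (¬x_4 ∨ x_6) is falsified — backtrack.
So x_4 = False.
Set x_5 = False.
  then (x_5 ∨ ¬x_7) forces x_7 = False.
Set x_6 = False.
All clauses satisfied.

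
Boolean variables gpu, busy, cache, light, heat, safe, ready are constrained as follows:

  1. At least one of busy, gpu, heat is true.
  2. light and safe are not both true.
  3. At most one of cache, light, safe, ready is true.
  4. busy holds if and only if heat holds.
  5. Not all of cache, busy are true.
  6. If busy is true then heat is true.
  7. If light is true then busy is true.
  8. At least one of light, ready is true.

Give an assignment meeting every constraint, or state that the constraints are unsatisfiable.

gpu = False, busy = True, cache = False, light = False, heat = True, safe = False, ready = True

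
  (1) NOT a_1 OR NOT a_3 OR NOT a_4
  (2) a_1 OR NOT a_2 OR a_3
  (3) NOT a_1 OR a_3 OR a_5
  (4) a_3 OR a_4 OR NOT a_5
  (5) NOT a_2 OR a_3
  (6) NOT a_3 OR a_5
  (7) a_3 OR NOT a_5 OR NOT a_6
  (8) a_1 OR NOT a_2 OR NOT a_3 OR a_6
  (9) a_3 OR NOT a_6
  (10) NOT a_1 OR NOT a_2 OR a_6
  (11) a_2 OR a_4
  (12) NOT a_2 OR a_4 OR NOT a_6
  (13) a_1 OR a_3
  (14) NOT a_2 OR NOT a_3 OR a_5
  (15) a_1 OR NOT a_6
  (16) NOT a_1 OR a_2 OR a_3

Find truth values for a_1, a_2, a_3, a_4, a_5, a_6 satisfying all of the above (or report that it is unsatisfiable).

a_1 = False; a_2 = False; a_3 = True; a_4 = True; a_5 = True; a_6 = False

Set a_1 = False.
  then (a_1 OR a_3) forces a_3 = True.
  then (a_1 OR NOT a_6) forces a_6 = False.
  then (NOT a_3 OR a_5) forces a_5 = True.
  then (a_1 OR NOT a_2 OR NOT a_3 OR a_6) forces a_2 = False.
  then (a_2 OR a_4) forces a_4 = True.
All clauses satisfied.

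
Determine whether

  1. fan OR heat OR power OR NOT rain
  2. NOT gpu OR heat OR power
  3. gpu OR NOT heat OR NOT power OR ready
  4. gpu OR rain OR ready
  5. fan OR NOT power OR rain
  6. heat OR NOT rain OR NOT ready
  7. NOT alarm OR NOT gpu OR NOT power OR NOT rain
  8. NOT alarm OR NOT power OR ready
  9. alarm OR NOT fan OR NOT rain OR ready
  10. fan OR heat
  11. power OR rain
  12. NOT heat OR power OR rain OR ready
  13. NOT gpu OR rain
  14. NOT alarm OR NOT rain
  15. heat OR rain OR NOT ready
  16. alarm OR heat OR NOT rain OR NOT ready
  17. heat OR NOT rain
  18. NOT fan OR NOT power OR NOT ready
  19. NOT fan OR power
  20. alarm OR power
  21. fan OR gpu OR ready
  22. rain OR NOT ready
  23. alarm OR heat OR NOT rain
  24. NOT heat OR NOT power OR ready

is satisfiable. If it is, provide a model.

Set fan = False.
  then (fan OR heat) forces heat = True.
Try power = False:
  (power OR rain) forces rain = True.
  (NOT alarm OR NOT rain) forces alarm = False.
  clause (alarm OR power) is falsified — backtrack.
So power = True.
  then (fan OR NOT power OR rain) forces rain = True.
  then (NOT alarm OR NOT rain) forces alarm = False.
  then (NOT heat OR NOT power OR ready) forces ready = True.
Set gpu = False.
All clauses satisfied.

fan=F, power=T, rain=T, alarm=F, heat=T, gpu=F, ready=T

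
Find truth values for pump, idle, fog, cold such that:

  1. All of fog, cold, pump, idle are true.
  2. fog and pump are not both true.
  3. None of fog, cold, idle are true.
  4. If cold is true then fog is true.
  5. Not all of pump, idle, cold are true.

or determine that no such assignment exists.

No satisfying assignment exists.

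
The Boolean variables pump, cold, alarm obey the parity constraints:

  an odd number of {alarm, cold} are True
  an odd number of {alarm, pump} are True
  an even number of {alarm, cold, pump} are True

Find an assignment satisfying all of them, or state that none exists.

pump=T; cold=T; alarm=F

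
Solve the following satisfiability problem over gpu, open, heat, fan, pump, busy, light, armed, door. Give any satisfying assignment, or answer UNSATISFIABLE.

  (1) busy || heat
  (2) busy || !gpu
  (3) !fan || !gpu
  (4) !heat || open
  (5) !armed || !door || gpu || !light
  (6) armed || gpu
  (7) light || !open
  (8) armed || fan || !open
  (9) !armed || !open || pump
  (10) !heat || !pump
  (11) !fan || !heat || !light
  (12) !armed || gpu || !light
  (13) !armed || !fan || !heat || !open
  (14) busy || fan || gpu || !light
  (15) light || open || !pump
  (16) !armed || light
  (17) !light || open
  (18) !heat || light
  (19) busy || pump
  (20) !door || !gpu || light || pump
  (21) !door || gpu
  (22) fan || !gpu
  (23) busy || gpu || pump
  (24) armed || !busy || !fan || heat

Case gpu = True:
  (busy || !gpu) forces busy = True.
  (!fan || !gpu) forces fan = False.
  Clause (fan || !gpu) is falsified — contradiction.
Case gpu = False:
  (armed || gpu) forces armed = True.
  (!armed || gpu || !light) forces light = False.
  Clause (!armed || light) is falsified — contradiction.
Both cases fail, so the formula is unsatisfiable.

The formula is unsatisfiable.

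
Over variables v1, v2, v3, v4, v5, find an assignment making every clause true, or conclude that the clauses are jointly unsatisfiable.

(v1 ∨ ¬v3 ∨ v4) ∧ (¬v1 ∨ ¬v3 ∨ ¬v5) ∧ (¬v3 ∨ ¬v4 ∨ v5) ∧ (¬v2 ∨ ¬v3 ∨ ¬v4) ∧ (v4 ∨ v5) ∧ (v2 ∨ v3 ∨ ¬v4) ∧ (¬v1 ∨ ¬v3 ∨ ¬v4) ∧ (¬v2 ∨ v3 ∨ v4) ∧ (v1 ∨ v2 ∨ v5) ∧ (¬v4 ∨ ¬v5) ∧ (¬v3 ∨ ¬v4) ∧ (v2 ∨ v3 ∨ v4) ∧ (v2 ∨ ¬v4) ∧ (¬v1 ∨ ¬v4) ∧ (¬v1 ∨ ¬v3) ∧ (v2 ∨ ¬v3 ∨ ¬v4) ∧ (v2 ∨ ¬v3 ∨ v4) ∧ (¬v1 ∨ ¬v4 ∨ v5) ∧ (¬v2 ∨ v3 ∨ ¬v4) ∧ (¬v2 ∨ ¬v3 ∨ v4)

The formula is unsatisfiable.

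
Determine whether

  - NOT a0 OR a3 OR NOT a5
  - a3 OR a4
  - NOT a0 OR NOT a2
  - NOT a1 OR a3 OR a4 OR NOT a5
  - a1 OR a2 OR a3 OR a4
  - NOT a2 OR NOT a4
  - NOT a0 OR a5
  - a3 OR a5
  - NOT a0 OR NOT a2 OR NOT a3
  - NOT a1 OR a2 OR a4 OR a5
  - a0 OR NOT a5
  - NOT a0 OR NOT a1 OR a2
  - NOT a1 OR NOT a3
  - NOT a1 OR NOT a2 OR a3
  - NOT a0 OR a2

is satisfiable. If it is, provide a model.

a0 = False, a1 = False, a2 = False, a3 = True, a4 = False, a5 = False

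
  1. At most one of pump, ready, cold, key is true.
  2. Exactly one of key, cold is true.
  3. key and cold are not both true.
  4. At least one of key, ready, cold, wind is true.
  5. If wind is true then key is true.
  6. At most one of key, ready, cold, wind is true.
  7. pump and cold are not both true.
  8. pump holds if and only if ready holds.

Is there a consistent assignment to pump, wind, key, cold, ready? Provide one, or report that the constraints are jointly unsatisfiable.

pump=F; wind=F; key=F; cold=T; ready=F

  (1) {pump, ready, cold, key}: 1 true — at most one ✓
  (2) {key, cold}: 1 true — exactly one ✓
  (3) key=F, cold=T — not both ✓
  (4) {key, ready, cold, wind}: 1 true — at least one ✓
  (5) wind=F ⇒ key: vacuous ✓
  (6) {key, ready, cold, wind}: 1 true — at most one ✓
  (7) pump=F, cold=T — not both ✓
  (8) pump=F, ready=F — same ✓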